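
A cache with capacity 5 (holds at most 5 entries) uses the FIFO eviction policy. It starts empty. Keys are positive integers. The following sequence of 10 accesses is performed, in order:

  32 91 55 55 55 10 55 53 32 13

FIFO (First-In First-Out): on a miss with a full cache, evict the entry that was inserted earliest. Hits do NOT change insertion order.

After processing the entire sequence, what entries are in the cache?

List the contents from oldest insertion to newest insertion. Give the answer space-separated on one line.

Answer: 91 55 10 53 13

Derivation:
FIFO simulation (capacity=5):
  1. access 32: MISS. Cache (old->new): [32]
  2. access 91: MISS. Cache (old->new): [32 91]
  3. access 55: MISS. Cache (old->new): [32 91 55]
  4. access 55: HIT. Cache (old->new): [32 91 55]
  5. access 55: HIT. Cache (old->new): [32 91 55]
  6. access 10: MISS. Cache (old->new): [32 91 55 10]
  7. access 55: HIT. Cache (old->new): [32 91 55 10]
  8. access 53: MISS. Cache (old->new): [32 91 55 10 53]
  9. access 32: HIT. Cache (old->new): [32 91 55 10 53]
  10. access 13: MISS, evict 32. Cache (old->new): [91 55 10 53 13]
Total: 4 hits, 6 misses, 1 evictions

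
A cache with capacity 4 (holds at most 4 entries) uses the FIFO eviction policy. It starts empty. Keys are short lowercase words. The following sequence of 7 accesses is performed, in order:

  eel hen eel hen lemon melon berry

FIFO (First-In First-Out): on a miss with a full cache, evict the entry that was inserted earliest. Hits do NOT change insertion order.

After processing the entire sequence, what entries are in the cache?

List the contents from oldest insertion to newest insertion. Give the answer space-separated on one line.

Answer: hen lemon melon berry

Derivation:
FIFO simulation (capacity=4):
  1. access eel: MISS. Cache (old->new): [eel]
  2. access hen: MISS. Cache (old->new): [eel hen]
  3. access eel: HIT. Cache (old->new): [eel hen]
  4. access hen: HIT. Cache (old->new): [eel hen]
  5. access lemon: MISS. Cache (old->new): [eel hen lemon]
  6. access melon: MISS. Cache (old->new): [eel hen lemon melon]
  7. access berry: MISS, evict eel. Cache (old->new): [hen lemon melon berry]
Total: 2 hits, 5 misses, 1 evictions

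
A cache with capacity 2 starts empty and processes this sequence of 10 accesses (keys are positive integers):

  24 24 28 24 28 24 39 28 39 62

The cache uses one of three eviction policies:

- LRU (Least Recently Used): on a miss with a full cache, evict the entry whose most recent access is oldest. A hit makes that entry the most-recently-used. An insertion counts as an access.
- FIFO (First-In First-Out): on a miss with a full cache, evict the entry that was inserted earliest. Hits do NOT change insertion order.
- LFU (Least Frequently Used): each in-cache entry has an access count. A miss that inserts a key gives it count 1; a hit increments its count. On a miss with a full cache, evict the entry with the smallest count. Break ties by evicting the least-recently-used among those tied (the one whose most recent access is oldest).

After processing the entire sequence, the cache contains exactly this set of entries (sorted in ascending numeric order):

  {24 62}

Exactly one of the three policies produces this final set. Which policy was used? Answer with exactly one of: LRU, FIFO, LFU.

Answer: LFU

Derivation:
Simulating under each policy and comparing final sets:
  LRU: final set = {39 62} -> differs
  FIFO: final set = {39 62} -> differs
  LFU: final set = {24 62} -> MATCHES target
Only LFU produces the target set.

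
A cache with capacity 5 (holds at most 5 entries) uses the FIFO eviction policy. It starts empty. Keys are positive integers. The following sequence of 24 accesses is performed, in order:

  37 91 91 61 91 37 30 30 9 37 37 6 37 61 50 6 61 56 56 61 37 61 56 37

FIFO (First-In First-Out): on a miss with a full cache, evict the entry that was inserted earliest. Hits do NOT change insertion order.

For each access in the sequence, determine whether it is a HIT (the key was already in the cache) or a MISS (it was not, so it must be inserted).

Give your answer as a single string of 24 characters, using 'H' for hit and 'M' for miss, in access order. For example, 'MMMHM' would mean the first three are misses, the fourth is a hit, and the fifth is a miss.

FIFO simulation (capacity=5):
  1. access 37: MISS. Cache (old->new): [37]
  2. access 91: MISS. Cache (old->new): [37 91]
  3. access 91: HIT. Cache (old->new): [37 91]
  4. access 61: MISS. Cache (old->new): [37 91 61]
  5. access 91: HIT. Cache (old->new): [37 91 61]
  6. access 37: HIT. Cache (old->new): [37 91 61]
  7. access 30: MISS. Cache (old->new): [37 91 61 30]
  8. access 30: HIT. Cache (old->new): [37 91 61 30]
  9. access 9: MISS. Cache (old->new): [37 91 61 30 9]
  10. access 37: HIT. Cache (old->new): [37 91 61 30 9]
  11. access 37: HIT. Cache (old->new): [37 91 61 30 9]
  12. access 6: MISS, evict 37. Cache (old->new): [91 61 30 9 6]
  13. access 37: MISS, evict 91. Cache (old->new): [61 30 9 6 37]
  14. access 61: HIT. Cache (old->new): [61 30 9 6 37]
  15. access 50: MISS, evict 61. Cache (old->new): [30 9 6 37 50]
  16. access 6: HIT. Cache (old->new): [30 9 6 37 50]
  17. access 61: MISS, evict 30. Cache (old->new): [9 6 37 50 61]
  18. access 56: MISS, evict 9. Cache (old->new): [6 37 50 61 56]
  19. access 56: HIT. Cache (old->new): [6 37 50 61 56]
  20. access 61: HIT. Cache (old->new): [6 37 50 61 56]
  21. access 37: HIT. Cache (old->new): [6 37 50 61 56]
  22. access 61: HIT. Cache (old->new): [6 37 50 61 56]
  23. access 56: HIT. Cache (old->new): [6 37 50 61 56]
  24. access 37: HIT. Cache (old->new): [6 37 50 61 56]
Total: 14 hits, 10 misses, 5 evictions

Answer: MMHMHHMHMHHMMHMHMMHHHHHH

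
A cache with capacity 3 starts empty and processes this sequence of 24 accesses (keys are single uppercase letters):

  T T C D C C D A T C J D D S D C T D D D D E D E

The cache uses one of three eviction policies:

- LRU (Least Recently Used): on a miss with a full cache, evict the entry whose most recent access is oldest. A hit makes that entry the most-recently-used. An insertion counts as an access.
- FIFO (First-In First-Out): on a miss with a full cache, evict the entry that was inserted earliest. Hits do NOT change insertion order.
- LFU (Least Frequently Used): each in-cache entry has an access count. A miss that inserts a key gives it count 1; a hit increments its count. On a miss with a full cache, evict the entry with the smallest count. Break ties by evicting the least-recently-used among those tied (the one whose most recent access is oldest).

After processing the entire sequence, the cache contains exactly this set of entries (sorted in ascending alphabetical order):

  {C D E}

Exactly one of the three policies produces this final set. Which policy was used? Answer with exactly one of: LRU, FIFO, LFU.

Simulating under each policy and comparing final sets:
  LRU: final set = {D E T} -> differs
  FIFO: final set = {D E T} -> differs
  LFU: final set = {C D E} -> MATCHES target
Only LFU produces the target set.

Answer: LFU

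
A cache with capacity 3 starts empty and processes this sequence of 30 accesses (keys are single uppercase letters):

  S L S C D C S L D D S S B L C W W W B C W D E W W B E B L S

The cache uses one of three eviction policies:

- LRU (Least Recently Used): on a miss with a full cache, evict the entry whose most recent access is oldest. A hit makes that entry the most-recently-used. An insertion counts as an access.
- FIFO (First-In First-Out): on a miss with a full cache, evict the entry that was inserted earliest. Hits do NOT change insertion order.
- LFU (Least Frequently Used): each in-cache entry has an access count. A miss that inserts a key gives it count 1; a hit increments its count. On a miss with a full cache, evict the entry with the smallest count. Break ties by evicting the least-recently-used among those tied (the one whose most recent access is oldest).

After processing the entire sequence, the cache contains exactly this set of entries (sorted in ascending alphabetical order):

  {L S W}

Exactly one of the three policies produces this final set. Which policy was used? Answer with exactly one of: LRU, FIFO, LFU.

Simulating under each policy and comparing final sets:
  LRU: final set = {B L S} -> differs
  FIFO: final set = {B L S} -> differs
  LFU: final set = {L S W} -> MATCHES target
Only LFU produces the target set.

Answer: LFU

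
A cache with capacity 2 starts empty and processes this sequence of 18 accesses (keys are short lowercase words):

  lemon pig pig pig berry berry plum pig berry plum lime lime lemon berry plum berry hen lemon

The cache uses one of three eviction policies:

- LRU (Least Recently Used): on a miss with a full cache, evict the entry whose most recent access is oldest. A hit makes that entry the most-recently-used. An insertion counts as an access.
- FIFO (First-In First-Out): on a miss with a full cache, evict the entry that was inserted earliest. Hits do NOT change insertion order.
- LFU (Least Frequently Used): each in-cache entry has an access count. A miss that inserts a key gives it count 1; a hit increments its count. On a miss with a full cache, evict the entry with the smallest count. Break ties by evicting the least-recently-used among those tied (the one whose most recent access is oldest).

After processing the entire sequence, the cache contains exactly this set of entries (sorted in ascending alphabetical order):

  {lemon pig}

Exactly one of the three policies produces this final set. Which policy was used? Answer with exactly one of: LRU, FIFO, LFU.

Answer: LFU

Derivation:
Simulating under each policy and comparing final sets:
  LRU: final set = {hen lemon} -> differs
  FIFO: final set = {hen lemon} -> differs
  LFU: final set = {lemon pig} -> MATCHES target
Only LFU produces the target set.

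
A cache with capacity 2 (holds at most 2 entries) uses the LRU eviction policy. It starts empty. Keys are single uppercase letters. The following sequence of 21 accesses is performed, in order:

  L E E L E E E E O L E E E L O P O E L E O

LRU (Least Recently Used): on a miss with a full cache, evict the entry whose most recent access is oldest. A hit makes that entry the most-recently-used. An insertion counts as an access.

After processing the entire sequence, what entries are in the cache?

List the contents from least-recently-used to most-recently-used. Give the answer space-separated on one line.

LRU simulation (capacity=2):
  1. access L: MISS. Cache (LRU->MRU): [L]
  2. access E: MISS. Cache (LRU->MRU): [L E]
  3. access E: HIT. Cache (LRU->MRU): [L E]
  4. access L: HIT. Cache (LRU->MRU): [E L]
  5. access E: HIT. Cache (LRU->MRU): [L E]
  6. access E: HIT. Cache (LRU->MRU): [L E]
  7. access E: HIT. Cache (LRU->MRU): [L E]
  8. access E: HIT. Cache (LRU->MRU): [L E]
  9. access O: MISS, evict L. Cache (LRU->MRU): [E O]
  10. access L: MISS, evict E. Cache (LRU->MRU): [O L]
  11. access E: MISS, evict O. Cache (LRU->MRU): [L E]
  12. access E: HIT. Cache (LRU->MRU): [L E]
  13. access E: HIT. Cache (LRU->MRU): [L E]
  14. access L: HIT. Cache (LRU->MRU): [E L]
  15. access O: MISS, evict E. Cache (LRU->MRU): [L O]
  16. access P: MISS, evict L. Cache (LRU->MRU): [O P]
  17. access O: HIT. Cache (LRU->MRU): [P O]
  18. access E: MISS, evict P. Cache (LRU->MRU): [O E]
  19. access L: MISS, evict O. Cache (LRU->MRU): [E L]
  20. access E: HIT. Cache (LRU->MRU): [L E]
  21. access O: MISS, evict L. Cache (LRU->MRU): [E O]
Total: 11 hits, 10 misses, 8 evictions

Answer: E O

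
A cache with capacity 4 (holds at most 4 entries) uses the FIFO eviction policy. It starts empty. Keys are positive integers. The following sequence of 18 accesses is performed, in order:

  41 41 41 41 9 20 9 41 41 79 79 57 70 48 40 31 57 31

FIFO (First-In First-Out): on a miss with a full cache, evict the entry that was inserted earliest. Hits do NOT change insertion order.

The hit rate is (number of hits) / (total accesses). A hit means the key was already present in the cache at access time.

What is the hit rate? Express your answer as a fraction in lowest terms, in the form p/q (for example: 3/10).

Answer: 4/9

Derivation:
FIFO simulation (capacity=4):
  1. access 41: MISS. Cache (old->new): [41]
  2. access 41: HIT. Cache (old->new): [41]
  3. access 41: HIT. Cache (old->new): [41]
  4. access 41: HIT. Cache (old->new): [41]
  5. access 9: MISS. Cache (old->new): [41 9]
  6. access 20: MISS. Cache (old->new): [41 9 20]
  7. access 9: HIT. Cache (old->new): [41 9 20]
  8. access 41: HIT. Cache (old->new): [41 9 20]
  9. access 41: HIT. Cache (old->new): [41 9 20]
  10. access 79: MISS. Cache (old->new): [41 9 20 79]
  11. access 79: HIT. Cache (old->new): [41 9 20 79]
  12. access 57: MISS, evict 41. Cache (old->new): [9 20 79 57]
  13. access 70: MISS, evict 9. Cache (old->new): [20 79 57 70]
  14. access 48: MISS, evict 20. Cache (old->new): [79 57 70 48]
  15. access 40: MISS, evict 79. Cache (old->new): [57 70 48 40]
  16. access 31: MISS, evict 57. Cache (old->new): [70 48 40 31]
  17. access 57: MISS, evict 70. Cache (old->new): [48 40 31 57]
  18. access 31: HIT. Cache (old->new): [48 40 31 57]
Total: 8 hits, 10 misses, 6 evictions

Hit rate = 8/18 = 4/9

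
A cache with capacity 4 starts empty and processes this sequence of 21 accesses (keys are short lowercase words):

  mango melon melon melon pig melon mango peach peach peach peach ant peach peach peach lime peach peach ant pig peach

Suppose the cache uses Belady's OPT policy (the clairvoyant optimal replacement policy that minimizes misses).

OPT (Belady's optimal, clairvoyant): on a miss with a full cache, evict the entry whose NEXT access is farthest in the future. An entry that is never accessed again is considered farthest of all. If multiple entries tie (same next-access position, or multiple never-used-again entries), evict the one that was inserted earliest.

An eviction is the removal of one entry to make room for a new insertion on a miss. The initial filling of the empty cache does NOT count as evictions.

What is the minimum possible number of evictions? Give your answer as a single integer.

OPT (Belady) simulation (capacity=4):
  1. access mango: MISS. Cache: [mango]
  2. access melon: MISS. Cache: [mango melon]
  3. access melon: HIT. Next use of melon: step 4. Cache: [mango melon]
  4. access melon: HIT. Next use of melon: step 6. Cache: [mango melon]
  5. access pig: MISS. Cache: [mango melon pig]
  6. access melon: HIT. Next use of melon: never. Cache: [mango melon pig]
  7. access mango: HIT. Next use of mango: never. Cache: [mango melon pig]
  8. access peach: MISS. Cache: [mango melon pig peach]
  9. access peach: HIT. Next use of peach: step 10. Cache: [mango melon pig peach]
  10. access peach: HIT. Next use of peach: step 11. Cache: [mango melon pig peach]
  11. access peach: HIT. Next use of peach: step 13. Cache: [mango melon pig peach]
  12. access ant: MISS, evict mango (next use: never). Cache: [melon pig peach ant]
  13. access peach: HIT. Next use of peach: step 14. Cache: [melon pig peach ant]
  14. access peach: HIT. Next use of peach: step 15. Cache: [melon pig peach ant]
  15. access peach: HIT. Next use of peach: step 17. Cache: [melon pig peach ant]
  16. access lime: MISS, evict melon (next use: never). Cache: [pig peach ant lime]
  17. access peach: HIT. Next use of peach: step 18. Cache: [pig peach ant lime]
  18. access peach: HIT. Next use of peach: step 21. Cache: [pig peach ant lime]
  19. access ant: HIT. Next use of ant: never. Cache: [pig peach ant lime]
  20. access pig: HIT. Next use of pig: never. Cache: [pig peach ant lime]
  21. access peach: HIT. Next use of peach: never. Cache: [pig peach ant lime]
Total: 15 hits, 6 misses, 2 evictions

Answer: 2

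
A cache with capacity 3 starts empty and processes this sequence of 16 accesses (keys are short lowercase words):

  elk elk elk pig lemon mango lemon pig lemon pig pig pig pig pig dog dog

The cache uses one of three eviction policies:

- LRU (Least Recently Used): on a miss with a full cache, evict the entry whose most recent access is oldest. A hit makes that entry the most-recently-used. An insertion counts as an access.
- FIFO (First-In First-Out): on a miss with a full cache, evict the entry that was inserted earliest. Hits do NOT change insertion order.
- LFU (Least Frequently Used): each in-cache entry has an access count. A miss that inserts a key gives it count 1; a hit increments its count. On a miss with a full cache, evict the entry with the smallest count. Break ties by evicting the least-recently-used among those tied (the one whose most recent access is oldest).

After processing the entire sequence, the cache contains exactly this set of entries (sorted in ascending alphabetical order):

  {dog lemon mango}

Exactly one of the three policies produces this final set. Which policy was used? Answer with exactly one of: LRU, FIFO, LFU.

Simulating under each policy and comparing final sets:
  LRU: final set = {dog lemon pig} -> differs
  FIFO: final set = {dog lemon mango} -> MATCHES target
  LFU: final set = {dog lemon pig} -> differs
Only FIFO produces the target set.

Answer: FIFO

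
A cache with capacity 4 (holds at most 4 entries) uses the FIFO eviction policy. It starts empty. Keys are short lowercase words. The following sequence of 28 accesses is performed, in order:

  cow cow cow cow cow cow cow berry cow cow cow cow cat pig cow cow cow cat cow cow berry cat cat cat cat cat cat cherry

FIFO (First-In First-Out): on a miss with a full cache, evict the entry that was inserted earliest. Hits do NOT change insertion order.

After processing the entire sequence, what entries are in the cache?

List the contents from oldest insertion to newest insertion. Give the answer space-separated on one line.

FIFO simulation (capacity=4):
  1. access cow: MISS. Cache (old->new): [cow]
  2. access cow: HIT. Cache (old->new): [cow]
  3. access cow: HIT. Cache (old->new): [cow]
  4. access cow: HIT. Cache (old->new): [cow]
  5. access cow: HIT. Cache (old->new): [cow]
  6. access cow: HIT. Cache (old->new): [cow]
  7. access cow: HIT. Cache (old->new): [cow]
  8. access berry: MISS. Cache (old->new): [cow berry]
  9. access cow: HIT. Cache (old->new): [cow berry]
  10. access cow: HIT. Cache (old->new): [cow berry]
  11. access cow: HIT. Cache (old->new): [cow berry]
  12. access cow: HIT. Cache (old->new): [cow berry]
  13. access cat: MISS. Cache (old->new): [cow berry cat]
  14. access pig: MISS. Cache (old->new): [cow berry cat pig]
  15. access cow: HIT. Cache (old->new): [cow berry cat pig]
  16. access cow: HIT. Cache (old->new): [cow berry cat pig]
  17. access cow: HIT. Cache (old->new): [cow berry cat pig]
  18. access cat: HIT. Cache (old->new): [cow berry cat pig]
  19. access cow: HIT. Cache (old->new): [cow berry cat pig]
  20. access cow: HIT. Cache (old->new): [cow berry cat pig]
  21. access berry: HIT. Cache (old->new): [cow berry cat pig]
  22. access cat: HIT. Cache (old->new): [cow berry cat pig]
  23. access cat: HIT. Cache (old->new): [cow berry cat pig]
  24. access cat: HIT. Cache (old->new): [cow berry cat pig]
  25. access cat: HIT. Cache (old->new): [cow berry cat pig]
  26. access cat: HIT. Cache (old->new): [cow berry cat pig]
  27. access cat: HIT. Cache (old->new): [cow berry cat pig]
  28. access cherry: MISS, evict cow. Cache (old->new): [berry cat pig cherry]
Total: 23 hits, 5 misses, 1 evictions

Answer: berry cat pig cherry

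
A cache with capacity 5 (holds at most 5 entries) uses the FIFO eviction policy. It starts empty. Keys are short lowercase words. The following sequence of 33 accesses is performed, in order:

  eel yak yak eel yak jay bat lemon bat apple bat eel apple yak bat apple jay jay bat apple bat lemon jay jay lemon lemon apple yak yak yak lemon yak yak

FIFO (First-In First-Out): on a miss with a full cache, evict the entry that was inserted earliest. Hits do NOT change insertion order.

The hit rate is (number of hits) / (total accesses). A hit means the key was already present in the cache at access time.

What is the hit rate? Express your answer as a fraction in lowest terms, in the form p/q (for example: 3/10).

FIFO simulation (capacity=5):
  1. access eel: MISS. Cache (old->new): [eel]
  2. access yak: MISS. Cache (old->new): [eel yak]
  3. access yak: HIT. Cache (old->new): [eel yak]
  4. access eel: HIT. Cache (old->new): [eel yak]
  5. access yak: HIT. Cache (old->new): [eel yak]
  6. access jay: MISS. Cache (old->new): [eel yak jay]
  7. access bat: MISS. Cache (old->new): [eel yak jay bat]
  8. access lemon: MISS. Cache (old->new): [eel yak jay bat lemon]
  9. access bat: HIT. Cache (old->new): [eel yak jay bat lemon]
  10. access apple: MISS, evict eel. Cache (old->new): [yak jay bat lemon apple]
  11. access bat: HIT. Cache (old->new): [yak jay bat lemon apple]
  12. access eel: MISS, evict yak. Cache (old->new): [jay bat lemon apple eel]
  13. access apple: HIT. Cache (old->new): [jay bat lemon apple eel]
  14. access yak: MISS, evict jay. Cache (old->new): [bat lemon apple eel yak]
  15. access bat: HIT. Cache (old->new): [bat lemon apple eel yak]
  16. access apple: HIT. Cache (old->new): [bat lemon apple eel yak]
  17. access jay: MISS, evict bat. Cache (old->new): [lemon apple eel yak jay]
  18. access jay: HIT. Cache (old->new): [lemon apple eel yak jay]
  19. access bat: MISS, evict lemon. Cache (old->new): [apple eel yak jay bat]
  20. access apple: HIT. Cache (old->new): [apple eel yak jay bat]
  21. access bat: HIT. Cache (old->new): [apple eel yak jay bat]
  22. access lemon: MISS, evict apple. Cache (old->new): [eel yak jay bat lemon]
  23. access jay: HIT. Cache (old->new): [eel yak jay bat lemon]
  24. access jay: HIT. Cache (old->new): [eel yak jay bat lemon]
  25. access lemon: HIT. Cache (old->new): [eel yak jay bat lemon]
  26. access lemon: HIT. Cache (old->new): [eel yak jay bat lemon]
  27. access apple: MISS, evict eel. Cache (old->new): [yak jay bat lemon apple]
  28. access yak: HIT. Cache (old->new): [yak jay bat lemon apple]
  29. access yak: HIT. Cache (old->new): [yak jay bat lemon apple]
  30. access yak: HIT. Cache (old->new): [yak jay bat lemon apple]
  31. access lemon: HIT. Cache (old->new): [yak jay bat lemon apple]
  32. access yak: HIT. Cache (old->new): [yak jay bat lemon apple]
  33. access yak: HIT. Cache (old->new): [yak jay bat lemon apple]
Total: 21 hits, 12 misses, 7 evictions

Hit rate = 21/33 = 7/11

Answer: 7/11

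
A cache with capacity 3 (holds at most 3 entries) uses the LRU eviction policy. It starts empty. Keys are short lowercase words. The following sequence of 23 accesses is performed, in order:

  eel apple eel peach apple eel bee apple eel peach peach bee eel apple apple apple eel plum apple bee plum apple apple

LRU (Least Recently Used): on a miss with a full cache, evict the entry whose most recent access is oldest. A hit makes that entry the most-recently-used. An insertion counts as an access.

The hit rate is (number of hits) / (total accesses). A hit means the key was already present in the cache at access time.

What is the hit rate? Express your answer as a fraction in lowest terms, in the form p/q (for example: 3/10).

LRU simulation (capacity=3):
  1. access eel: MISS. Cache (LRU->MRU): [eel]
  2. access apple: MISS. Cache (LRU->MRU): [eel apple]
  3. access eel: HIT. Cache (LRU->MRU): [apple eel]
  4. access peach: MISS. Cache (LRU->MRU): [apple eel peach]
  5. access apple: HIT. Cache (LRU->MRU): [eel peach apple]
  6. access eel: HIT. Cache (LRU->MRU): [peach apple eel]
  7. access bee: MISS, evict peach. Cache (LRU->MRU): [apple eel bee]
  8. access apple: HIT. Cache (LRU->MRU): [eel bee apple]
  9. access eel: HIT. Cache (LRU->MRU): [bee apple eel]
  10. access peach: MISS, evict bee. Cache (LRU->MRU): [apple eel peach]
  11. access peach: HIT. Cache (LRU->MRU): [apple eel peach]
  12. access bee: MISS, evict apple. Cache (LRU->MRU): [eel peach bee]
  13. access eel: HIT. Cache (LRU->MRU): [peach bee eel]
  14. access apple: MISS, evict peach. Cache (LRU->MRU): [bee eel apple]
  15. access apple: HIT. Cache (LRU->MRU): [bee eel apple]
  16. access apple: HIT. Cache (LRU->MRU): [bee eel apple]
  17. access eel: HIT. Cache (LRU->MRU): [bee apple eel]
  18. access plum: MISS, evict bee. Cache (LRU->MRU): [apple eel plum]
  19. access apple: HIT. Cache (LRU->MRU): [eel plum apple]
  20. access bee: MISS, evict eel. Cache (LRU->MRU): [plum apple bee]
  21. access plum: HIT. Cache (LRU->MRU): [apple bee plum]
  22. access apple: HIT. Cache (LRU->MRU): [bee plum apple]
  23. access apple: HIT. Cache (LRU->MRU): [bee plum apple]
Total: 14 hits, 9 misses, 6 evictions

Hit rate = 14/23

Answer: 14/23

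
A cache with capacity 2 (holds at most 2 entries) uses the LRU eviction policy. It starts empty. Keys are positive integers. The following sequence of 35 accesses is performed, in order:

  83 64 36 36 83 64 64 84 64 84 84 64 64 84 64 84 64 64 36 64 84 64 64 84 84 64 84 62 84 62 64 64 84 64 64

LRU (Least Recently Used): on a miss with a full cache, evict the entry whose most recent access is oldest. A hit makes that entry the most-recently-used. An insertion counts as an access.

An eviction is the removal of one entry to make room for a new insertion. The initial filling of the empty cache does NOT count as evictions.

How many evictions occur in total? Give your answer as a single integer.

LRU simulation (capacity=2):
  1. access 83: MISS. Cache (LRU->MRU): [83]
  2. access 64: MISS. Cache (LRU->MRU): [83 64]
  3. access 36: MISS, evict 83. Cache (LRU->MRU): [64 36]
  4. access 36: HIT. Cache (LRU->MRU): [64 36]
  5. access 83: MISS, evict 64. Cache (LRU->MRU): [36 83]
  6. access 64: MISS, evict 36. Cache (LRU->MRU): [83 64]
  7. access 64: HIT. Cache (LRU->MRU): [83 64]
  8. access 84: MISS, evict 83. Cache (LRU->MRU): [64 84]
  9. access 64: HIT. Cache (LRU->MRU): [84 64]
  10. access 84: HIT. Cache (LRU->MRU): [64 84]
  11. access 84: HIT. Cache (LRU->MRU): [64 84]
  12. access 64: HIT. Cache (LRU->MRU): [84 64]
  13. access 64: HIT. Cache (LRU->MRU): [84 64]
  14. access 84: HIT. Cache (LRU->MRU): [64 84]
  15. access 64: HIT. Cache (LRU->MRU): [84 64]
  16. access 84: HIT. Cache (LRU->MRU): [64 84]
  17. access 64: HIT. Cache (LRU->MRU): [84 64]
  18. access 64: HIT. Cache (LRU->MRU): [84 64]
  19. access 36: MISS, evict 84. Cache (LRU->MRU): [64 36]
  20. access 64: HIT. Cache (LRU->MRU): [36 64]
  21. access 84: MISS, evict 36. Cache (LRU->MRU): [64 84]
  22. access 64: HIT. Cache (LRU->MRU): [84 64]
  23. access 64: HIT. Cache (LRU->MRU): [84 64]
  24. access 84: HIT. Cache (LRU->MRU): [64 84]
  25. access 84: HIT. Cache (LRU->MRU): [64 84]
  26. access 64: HIT. Cache (LRU->MRU): [84 64]
  27. access 84: HIT. Cache (LRU->MRU): [64 84]
  28. access 62: MISS, evict 64. Cache (LRU->MRU): [84 62]
  29. access 84: HIT. Cache (LRU->MRU): [62 84]
  30. access 62: HIT. Cache (LRU->MRU): [84 62]
  31. access 64: MISS, evict 84. Cache (LRU->MRU): [62 64]
  32. access 64: HIT. Cache (LRU->MRU): [62 64]
  33. access 84: MISS, evict 62. Cache (LRU->MRU): [64 84]
  34. access 64: HIT. Cache (LRU->MRU): [84 64]
  35. access 64: HIT. Cache (LRU->MRU): [84 64]
Total: 24 hits, 11 misses, 9 evictions

Answer: 9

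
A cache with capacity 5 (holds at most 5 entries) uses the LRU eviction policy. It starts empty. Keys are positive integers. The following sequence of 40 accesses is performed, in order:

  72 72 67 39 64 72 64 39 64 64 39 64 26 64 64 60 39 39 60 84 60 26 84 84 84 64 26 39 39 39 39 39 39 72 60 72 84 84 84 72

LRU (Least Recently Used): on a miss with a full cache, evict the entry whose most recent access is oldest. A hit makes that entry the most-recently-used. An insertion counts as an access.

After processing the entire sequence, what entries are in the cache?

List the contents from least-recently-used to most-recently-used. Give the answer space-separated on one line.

Answer: 26 39 60 84 72

Derivation:
LRU simulation (capacity=5):
  1. access 72: MISS. Cache (LRU->MRU): [72]
  2. access 72: HIT. Cache (LRU->MRU): [72]
  3. access 67: MISS. Cache (LRU->MRU): [72 67]
  4. access 39: MISS. Cache (LRU->MRU): [72 67 39]
  5. access 64: MISS. Cache (LRU->MRU): [72 67 39 64]
  6. access 72: HIT. Cache (LRU->MRU): [67 39 64 72]
  7. access 64: HIT. Cache (LRU->MRU): [67 39 72 64]
  8. access 39: HIT. Cache (LRU->MRU): [67 72 64 39]
  9. access 64: HIT. Cache (LRU->MRU): [67 72 39 64]
  10. access 64: HIT. Cache (LRU->MRU): [67 72 39 64]
  11. access 39: HIT. Cache (LRU->MRU): [67 72 64 39]
  12. access 64: HIT. Cache (LRU->MRU): [67 72 39 64]
  13. access 26: MISS. Cache (LRU->MRU): [67 72 39 64 26]
  14. access 64: HIT. Cache (LRU->MRU): [67 72 39 26 64]
  15. access 64: HIT. Cache (LRU->MRU): [67 72 39 26 64]
  16. access 60: MISS, evict 67. Cache (LRU->MRU): [72 39 26 64 60]
  17. access 39: HIT. Cache (LRU->MRU): [72 26 64 60 39]
  18. access 39: HIT. Cache (LRU->MRU): [72 26 64 60 39]
  19. access 60: HIT. Cache (LRU->MRU): [72 26 64 39 60]
  20. access 84: MISS, evict 72. Cache (LRU->MRU): [26 64 39 60 84]
  21. access 60: HIT. Cache (LRU->MRU): [26 64 39 84 60]
  22. access 26: HIT. Cache (LRU->MRU): [64 39 84 60 26]
  23. access 84: HIT. Cache (LRU->MRU): [64 39 60 26 84]
  24. access 84: HIT. Cache (LRU->MRU): [64 39 60 26 84]
  25. access 84: HIT. Cache (LRU->MRU): [64 39 60 26 84]
  26. access 64: HIT. Cache (LRU->MRU): [39 60 26 84 64]
  27. access 26: HIT. Cache (LRU->MRU): [39 60 84 64 26]
  28. access 39: HIT. Cache (LRU->MRU): [60 84 64 26 39]
  29. access 39: HIT. Cache (LRU->MRU): [60 84 64 26 39]
  30. access 39: HIT. Cache (LRU->MRU): [60 84 64 26 39]
  31. access 39: HIT. Cache (LRU->MRU): [60 84 64 26 39]
  32. access 39: HIT. Cache (LRU->MRU): [60 84 64 26 39]
  33. access 39: HIT. Cache (LRU->MRU): [60 84 64 26 39]
  34. access 72: MISS, evict 60. Cache (LRU->MRU): [84 64 26 39 72]
  35. access 60: MISS, evict 84. Cache (LRU->MRU): [64 26 39 72 60]
  36. access 72: HIT. Cache (LRU->MRU): [64 26 39 60 72]
  37. access 84: MISS, evict 64. Cache (LRU->MRU): [26 39 60 72 84]
  38. access 84: HIT. Cache (LRU->MRU): [26 39 60 72 84]
  39. access 84: HIT. Cache (LRU->MRU): [26 39 60 72 84]
  40. access 72: HIT. Cache (LRU->MRU): [26 39 60 84 72]
Total: 30 hits, 10 misses, 5 evictions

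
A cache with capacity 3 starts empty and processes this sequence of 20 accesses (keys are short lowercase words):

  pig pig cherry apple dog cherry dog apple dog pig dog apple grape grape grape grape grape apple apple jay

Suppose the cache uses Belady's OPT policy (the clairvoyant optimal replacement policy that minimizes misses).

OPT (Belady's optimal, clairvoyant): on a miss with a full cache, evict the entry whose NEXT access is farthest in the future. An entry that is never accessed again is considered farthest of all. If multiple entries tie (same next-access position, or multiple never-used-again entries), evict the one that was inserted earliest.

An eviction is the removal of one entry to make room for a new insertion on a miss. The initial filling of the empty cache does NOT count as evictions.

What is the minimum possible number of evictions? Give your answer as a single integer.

Answer: 4

Derivation:
OPT (Belady) simulation (capacity=3):
  1. access pig: MISS. Cache: [pig]
  2. access pig: HIT. Next use of pig: step 10. Cache: [pig]
  3. access cherry: MISS. Cache: [pig cherry]
  4. access apple: MISS. Cache: [pig cherry apple]
  5. access dog: MISS, evict pig (next use: step 10). Cache: [cherry apple dog]
  6. access cherry: HIT. Next use of cherry: never. Cache: [cherry apple dog]
  7. access dog: HIT. Next use of dog: step 9. Cache: [cherry apple dog]
  8. access apple: HIT. Next use of apple: step 12. Cache: [cherry apple dog]
  9. access dog: HIT. Next use of dog: step 11. Cache: [cherry apple dog]
  10. access pig: MISS, evict cherry (next use: never). Cache: [apple dog pig]
  11. access dog: HIT. Next use of dog: never. Cache: [apple dog pig]
  12. access apple: HIT. Next use of apple: step 18. Cache: [apple dog pig]
  13. access grape: MISS, evict dog (next use: never). Cache: [apple pig grape]
  14. access grape: HIT. Next use of grape: step 15. Cache: [apple pig grape]
  15. access grape: HIT. Next use of grape: step 16. Cache: [apple pig grape]
  16. access grape: HIT. Next use of grape: step 17. Cache: [apple pig grape]
  17. access grape: HIT. Next use of grape: never. Cache: [apple pig grape]
  18. access apple: HIT. Next use of apple: step 19. Cache: [apple pig grape]
  19. access apple: HIT. Next use of apple: never. Cache: [apple pig grape]
  20. access jay: MISS, evict apple (next use: never). Cache: [pig grape jay]
Total: 13 hits, 7 misses, 4 evictions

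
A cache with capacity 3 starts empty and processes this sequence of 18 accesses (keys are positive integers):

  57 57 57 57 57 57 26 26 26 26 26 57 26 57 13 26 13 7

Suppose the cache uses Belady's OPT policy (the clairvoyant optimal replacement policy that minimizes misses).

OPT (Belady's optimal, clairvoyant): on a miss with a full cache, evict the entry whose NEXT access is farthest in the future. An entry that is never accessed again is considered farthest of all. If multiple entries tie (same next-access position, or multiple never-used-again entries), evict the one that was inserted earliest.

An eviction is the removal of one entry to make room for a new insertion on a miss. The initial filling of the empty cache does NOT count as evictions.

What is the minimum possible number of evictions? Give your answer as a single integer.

OPT (Belady) simulation (capacity=3):
  1. access 57: MISS. Cache: [57]
  2. access 57: HIT. Next use of 57: step 3. Cache: [57]
  3. access 57: HIT. Next use of 57: step 4. Cache: [57]
  4. access 57: HIT. Next use of 57: step 5. Cache: [57]
  5. access 57: HIT. Next use of 57: step 6. Cache: [57]
  6. access 57: HIT. Next use of 57: step 12. Cache: [57]
  7. access 26: MISS. Cache: [57 26]
  8. access 26: HIT. Next use of 26: step 9. Cache: [57 26]
  9. access 26: HIT. Next use of 26: step 10. Cache: [57 26]
  10. access 26: HIT. Next use of 26: step 11. Cache: [57 26]
  11. access 26: HIT. Next use of 26: step 13. Cache: [57 26]
  12. access 57: HIT. Next use of 57: step 14. Cache: [57 26]
  13. access 26: HIT. Next use of 26: step 16. Cache: [57 26]
  14. access 57: HIT. Next use of 57: never. Cache: [57 26]
  15. access 13: MISS. Cache: [57 26 13]
  16. access 26: HIT. Next use of 26: never. Cache: [57 26 13]
  17. access 13: HIT. Next use of 13: never. Cache: [57 26 13]
  18. access 7: MISS, evict 57 (next use: never). Cache: [26 13 7]
Total: 14 hits, 4 misses, 1 evictions

Answer: 1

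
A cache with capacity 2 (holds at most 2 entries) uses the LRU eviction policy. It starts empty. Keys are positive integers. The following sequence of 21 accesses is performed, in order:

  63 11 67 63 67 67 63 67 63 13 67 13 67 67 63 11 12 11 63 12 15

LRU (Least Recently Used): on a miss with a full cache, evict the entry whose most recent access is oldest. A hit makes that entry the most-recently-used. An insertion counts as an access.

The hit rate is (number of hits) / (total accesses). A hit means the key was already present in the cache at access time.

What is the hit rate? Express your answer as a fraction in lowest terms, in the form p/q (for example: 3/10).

LRU simulation (capacity=2):
  1. access 63: MISS. Cache (LRU->MRU): [63]
  2. access 11: MISS. Cache (LRU->MRU): [63 11]
  3. access 67: MISS, evict 63. Cache (LRU->MRU): [11 67]
  4. access 63: MISS, evict 11. Cache (LRU->MRU): [67 63]
  5. access 67: HIT. Cache (LRU->MRU): [63 67]
  6. access 67: HIT. Cache (LRU->MRU): [63 67]
  7. access 63: HIT. Cache (LRU->MRU): [67 63]
  8. access 67: HIT. Cache (LRU->MRU): [63 67]
  9. access 63: HIT. Cache (LRU->MRU): [67 63]
  10. access 13: MISS, evict 67. Cache (LRU->MRU): [63 13]
  11. access 67: MISS, evict 63. Cache (LRU->MRU): [13 67]
  12. access 13: HIT. Cache (LRU->MRU): [67 13]
  13. access 67: HIT. Cache (LRU->MRU): [13 67]
  14. access 67: HIT. Cache (LRU->MRU): [13 67]
  15. access 63: MISS, evict 13. Cache (LRU->MRU): [67 63]
  16. access 11: MISS, evict 67. Cache (LRU->MRU): [63 11]
  17. access 12: MISS, evict 63. Cache (LRU->MRU): [11 12]
  18. access 11: HIT. Cache (LRU->MRU): [12 11]
  19. access 63: MISS, evict 12. Cache (LRU->MRU): [11 63]
  20. access 12: MISS, evict 11. Cache (LRU->MRU): [63 12]
  21. access 15: MISS, evict 63. Cache (LRU->MRU): [12 15]
Total: 9 hits, 12 misses, 10 evictions

Hit rate = 9/21 = 3/7

Answer: 3/7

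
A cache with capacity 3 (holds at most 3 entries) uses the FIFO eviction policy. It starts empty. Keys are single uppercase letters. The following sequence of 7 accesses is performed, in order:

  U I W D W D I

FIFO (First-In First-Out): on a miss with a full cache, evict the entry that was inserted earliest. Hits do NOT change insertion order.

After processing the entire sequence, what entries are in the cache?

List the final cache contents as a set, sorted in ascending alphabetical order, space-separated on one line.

Answer: D I W

Derivation:
FIFO simulation (capacity=3):
  1. access U: MISS. Cache (old->new): [U]
  2. access I: MISS. Cache (old->new): [U I]
  3. access W: MISS. Cache (old->new): [U I W]
  4. access D: MISS, evict U. Cache (old->new): [I W D]
  5. access W: HIT. Cache (old->new): [I W D]
  6. access D: HIT. Cache (old->new): [I W D]
  7. access I: HIT. Cache (old->new): [I W D]
Total: 3 hits, 4 misses, 1 evictions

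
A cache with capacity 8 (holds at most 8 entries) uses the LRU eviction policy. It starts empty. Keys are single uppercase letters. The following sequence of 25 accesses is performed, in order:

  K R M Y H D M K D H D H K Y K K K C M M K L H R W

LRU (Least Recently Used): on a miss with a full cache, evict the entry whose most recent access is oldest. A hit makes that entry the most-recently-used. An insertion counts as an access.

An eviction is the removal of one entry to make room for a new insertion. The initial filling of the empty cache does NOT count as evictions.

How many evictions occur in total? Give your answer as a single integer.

LRU simulation (capacity=8):
  1. access K: MISS. Cache (LRU->MRU): [K]
  2. access R: MISS. Cache (LRU->MRU): [K R]
  3. access M: MISS. Cache (LRU->MRU): [K R M]
  4. access Y: MISS. Cache (LRU->MRU): [K R M Y]
  5. access H: MISS. Cache (LRU->MRU): [K R M Y H]
  6. access D: MISS. Cache (LRU->MRU): [K R M Y H D]
  7. access M: HIT. Cache (LRU->MRU): [K R Y H D M]
  8. access K: HIT. Cache (LRU->MRU): [R Y H D M K]
  9. access D: HIT. Cache (LRU->MRU): [R Y H M K D]
  10. access H: HIT. Cache (LRU->MRU): [R Y M K D H]
  11. access D: HIT. Cache (LRU->MRU): [R Y M K H D]
  12. access H: HIT. Cache (LRU->MRU): [R Y M K D H]
  13. access K: HIT. Cache (LRU->MRU): [R Y M D H K]
  14. access Y: HIT. Cache (LRU->MRU): [R M D H K Y]
  15. access K: HIT. Cache (LRU->MRU): [R M D H Y K]
  16. access K: HIT. Cache (LRU->MRU): [R M D H Y K]
  17. access K: HIT. Cache (LRU->MRU): [R M D H Y K]
  18. access C: MISS. Cache (LRU->MRU): [R M D H Y K C]
  19. access M: HIT. Cache (LRU->MRU): [R D H Y K C M]
  20. access M: HIT. Cache (LRU->MRU): [R D H Y K C M]
  21. access K: HIT. Cache (LRU->MRU): [R D H Y C M K]
  22. access L: MISS. Cache (LRU->MRU): [R D H Y C M K L]
  23. access H: HIT. Cache (LRU->MRU): [R D Y C M K L H]
  24. access R: HIT. Cache (LRU->MRU): [D Y C M K L H R]
  25. access W: MISS, evict D. Cache (LRU->MRU): [Y C M K L H R W]
Total: 16 hits, 9 misses, 1 evictions

Answer: 1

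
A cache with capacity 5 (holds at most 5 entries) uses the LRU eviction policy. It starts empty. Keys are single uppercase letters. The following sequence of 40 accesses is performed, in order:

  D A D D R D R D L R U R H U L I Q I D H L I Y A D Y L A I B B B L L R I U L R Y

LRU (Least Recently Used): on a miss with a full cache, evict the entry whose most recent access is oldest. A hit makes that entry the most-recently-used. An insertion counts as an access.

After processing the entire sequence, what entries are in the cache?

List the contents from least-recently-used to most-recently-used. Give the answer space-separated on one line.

Answer: I U L R Y

Derivation:
LRU simulation (capacity=5):
  1. access D: MISS. Cache (LRU->MRU): [D]
  2. access A: MISS. Cache (LRU->MRU): [D A]
  3. access D: HIT. Cache (LRU->MRU): [A D]
  4. access D: HIT. Cache (LRU->MRU): [A D]
  5. access R: MISS. Cache (LRU->MRU): [A D R]
  6. access D: HIT. Cache (LRU->MRU): [A R D]
  7. access R: HIT. Cache (LRU->MRU): [A D R]
  8. access D: HIT. Cache (LRU->MRU): [A R D]
  9. access L: MISS. Cache (LRU->MRU): [A R D L]
  10. access R: HIT. Cache (LRU->MRU): [A D L R]
  11. access U: MISS. Cache (LRU->MRU): [A D L R U]
  12. access R: HIT. Cache (LRU->MRU): [A D L U R]
  13. access H: MISS, evict A. Cache (LRU->MRU): [D L U R H]
  14. access U: HIT. Cache (LRU->MRU): [D L R H U]
  15. access L: HIT. Cache (LRU->MRU): [D R H U L]
  16. access I: MISS, evict D. Cache (LRU->MRU): [R H U L I]
  17. access Q: MISS, evict R. Cache (LRU->MRU): [H U L I Q]
  18. access I: HIT. Cache (LRU->MRU): [H U L Q I]
  19. access D: MISS, evict H. Cache (LRU->MRU): [U L Q I D]
  20. access H: MISS, evict U. Cache (LRU->MRU): [L Q I D H]
  21. access L: HIT. Cache (LRU->MRU): [Q I D H L]
  22. access I: HIT. Cache (LRU->MRU): [Q D H L I]
  23. access Y: MISS, evict Q. Cache (LRU->MRU): [D H L I Y]
  24. access A: MISS, evict D. Cache (LRU->MRU): [H L I Y A]
  25. access D: MISS, evict H. Cache (LRU->MRU): [L I Y A D]
  26. access Y: HIT. Cache (LRU->MRU): [L I A D Y]
  27. access L: HIT. Cache (LRU->MRU): [I A D Y L]
  28. access A: HIT. Cache (LRU->MRU): [I D Y L A]
  29. access I: HIT. Cache (LRU->MRU): [D Y L A I]
  30. access B: MISS, evict D. Cache (LRU->MRU): [Y L A I B]
  31. access B: HIT. Cache (LRU->MRU): [Y L A I B]
  32. access B: HIT. Cache (LRU->MRU): [Y L A I B]
  33. access L: HIT. Cache (LRU->MRU): [Y A I B L]
  34. access L: HIT. Cache (LRU->MRU): [Y A I B L]
  35. access R: MISS, evict Y. Cache (LRU->MRU): [A I B L R]
  36. access I: HIT. Cache (LRU->MRU): [A B L R I]
  37. access U: MISS, evict A. Cache (LRU->MRU): [B L R I U]
  38. access L: HIT. Cache (LRU->MRU): [B R I U L]
  39. access R: HIT. Cache (LRU->MRU): [B I U L R]
  40. access Y: MISS, evict B. Cache (LRU->MRU): [I U L R Y]
Total: 23 hits, 17 misses, 12 evictions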